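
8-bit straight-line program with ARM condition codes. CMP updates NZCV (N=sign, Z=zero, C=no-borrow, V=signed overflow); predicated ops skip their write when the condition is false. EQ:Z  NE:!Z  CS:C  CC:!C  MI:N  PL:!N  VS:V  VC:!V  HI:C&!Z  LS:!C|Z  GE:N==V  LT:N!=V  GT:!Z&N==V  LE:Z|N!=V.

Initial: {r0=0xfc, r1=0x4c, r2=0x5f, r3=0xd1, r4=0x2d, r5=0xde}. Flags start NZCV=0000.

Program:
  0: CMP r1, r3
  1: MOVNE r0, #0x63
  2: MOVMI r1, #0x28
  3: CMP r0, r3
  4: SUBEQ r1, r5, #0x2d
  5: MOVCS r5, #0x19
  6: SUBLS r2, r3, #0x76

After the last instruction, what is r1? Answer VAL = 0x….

VAL = 0x4c

0: ✓ CMP  NZCV=0000
1: ✓ MOVNE  r0←0x63
2: · MOVMI
3: ✓ CMP  NZCV=1001
4: · SUBEQ
5: · MOVCS
6: ✓ SUBLS  r2←0x5b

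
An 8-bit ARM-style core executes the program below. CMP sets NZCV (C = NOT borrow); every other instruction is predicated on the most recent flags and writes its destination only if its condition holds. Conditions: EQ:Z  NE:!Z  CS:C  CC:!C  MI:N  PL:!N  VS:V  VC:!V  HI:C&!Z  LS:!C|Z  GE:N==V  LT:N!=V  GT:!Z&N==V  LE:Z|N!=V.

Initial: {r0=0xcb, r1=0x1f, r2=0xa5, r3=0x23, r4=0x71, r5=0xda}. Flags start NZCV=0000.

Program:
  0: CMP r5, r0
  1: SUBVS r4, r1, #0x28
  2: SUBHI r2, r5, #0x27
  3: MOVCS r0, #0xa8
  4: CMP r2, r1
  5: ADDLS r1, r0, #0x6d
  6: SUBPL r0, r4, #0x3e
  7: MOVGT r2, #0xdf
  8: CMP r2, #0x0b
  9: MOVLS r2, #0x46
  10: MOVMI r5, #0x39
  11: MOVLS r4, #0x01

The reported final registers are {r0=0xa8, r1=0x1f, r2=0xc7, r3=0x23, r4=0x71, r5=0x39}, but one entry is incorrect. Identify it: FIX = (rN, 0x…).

0: ✓ CMP  NZCV=0010
1: · SUBVS
2: ✓ SUBHI  r2←0xb3
3: ✓ MOVCS  r0←0xa8
4: ✓ CMP  NZCV=1010
5: · ADDLS
6: · SUBPL
7: · MOVGT
8: ✓ CMP  NZCV=1010
9: · MOVLS
10: ✓ MOVMI  r5←0x39
11: · MOVLS

FIX = (r2, 0xb3)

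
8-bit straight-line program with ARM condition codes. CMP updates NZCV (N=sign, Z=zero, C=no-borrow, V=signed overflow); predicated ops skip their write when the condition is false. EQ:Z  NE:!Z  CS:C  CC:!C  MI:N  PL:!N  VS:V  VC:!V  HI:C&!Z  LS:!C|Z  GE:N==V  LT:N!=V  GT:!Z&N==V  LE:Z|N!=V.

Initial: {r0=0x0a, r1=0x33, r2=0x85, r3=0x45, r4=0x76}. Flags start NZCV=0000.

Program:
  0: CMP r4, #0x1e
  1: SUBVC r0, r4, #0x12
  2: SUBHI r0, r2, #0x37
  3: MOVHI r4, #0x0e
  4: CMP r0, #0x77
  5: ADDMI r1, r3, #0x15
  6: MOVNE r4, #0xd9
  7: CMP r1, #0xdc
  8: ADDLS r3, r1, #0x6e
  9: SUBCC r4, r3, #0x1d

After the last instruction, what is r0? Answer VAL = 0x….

0: ✓ CMP  NZCV=0010
1: ✓ SUBVC  r0←0x64
2: ✓ SUBHI  r0←0x4e
3: ✓ MOVHI  r4←0x0e
4: ✓ CMP  NZCV=1000
5: ✓ ADDMI  r1←0x5a
6: ✓ MOVNE  r4←0xd9
7: ✓ CMP  NZCV=0000
8: ✓ ADDLS  r3←0xc8
9: ✓ SUBCC  r4←0xab

VAL = 0x4e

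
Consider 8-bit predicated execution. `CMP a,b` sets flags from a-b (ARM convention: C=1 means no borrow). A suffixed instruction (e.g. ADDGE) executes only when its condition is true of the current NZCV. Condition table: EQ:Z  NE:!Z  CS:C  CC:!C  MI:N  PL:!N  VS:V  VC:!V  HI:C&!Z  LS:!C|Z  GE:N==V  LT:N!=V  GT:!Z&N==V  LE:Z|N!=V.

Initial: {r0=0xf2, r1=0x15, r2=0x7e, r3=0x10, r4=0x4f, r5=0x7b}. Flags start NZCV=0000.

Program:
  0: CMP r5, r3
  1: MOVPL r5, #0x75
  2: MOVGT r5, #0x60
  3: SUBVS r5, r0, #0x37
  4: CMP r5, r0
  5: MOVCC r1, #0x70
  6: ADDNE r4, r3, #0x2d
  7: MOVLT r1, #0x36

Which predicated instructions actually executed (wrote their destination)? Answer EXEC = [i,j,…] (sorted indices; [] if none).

EXEC = [1,2,5,6]

0: ✓ CMP  NZCV=0010
1: ✓ MOVPL  r5←0x75
2: ✓ MOVGT  r5←0x60
3: · SUBVS
4: ✓ CMP  NZCV=0000
5: ✓ MOVCC  r1←0x70
6: ✓ ADDNE  r4←0x3d
7: · MOVLT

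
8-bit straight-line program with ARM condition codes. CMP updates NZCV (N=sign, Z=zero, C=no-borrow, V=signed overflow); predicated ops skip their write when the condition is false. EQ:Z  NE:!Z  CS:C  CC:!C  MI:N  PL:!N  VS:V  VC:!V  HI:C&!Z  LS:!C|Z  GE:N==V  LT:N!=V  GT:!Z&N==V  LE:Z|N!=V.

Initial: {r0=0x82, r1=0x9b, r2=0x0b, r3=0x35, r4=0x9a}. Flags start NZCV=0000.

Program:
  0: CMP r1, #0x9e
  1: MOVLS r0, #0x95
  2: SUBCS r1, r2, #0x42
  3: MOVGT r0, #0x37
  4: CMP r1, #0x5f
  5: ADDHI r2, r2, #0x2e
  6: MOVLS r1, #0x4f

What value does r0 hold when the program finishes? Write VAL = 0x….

[0] flags=1000 → (cmp)
[1] flags=1000 LS?T → r0=0x95
[2] flags=1000 CS?F → skip
[3] flags=1000 GT?F → skip
[4] flags=0011 → (cmp)
[5] flags=0011 HI?T → r2=0x39
[6] flags=0011 LS?F → skip

VAL = 0x95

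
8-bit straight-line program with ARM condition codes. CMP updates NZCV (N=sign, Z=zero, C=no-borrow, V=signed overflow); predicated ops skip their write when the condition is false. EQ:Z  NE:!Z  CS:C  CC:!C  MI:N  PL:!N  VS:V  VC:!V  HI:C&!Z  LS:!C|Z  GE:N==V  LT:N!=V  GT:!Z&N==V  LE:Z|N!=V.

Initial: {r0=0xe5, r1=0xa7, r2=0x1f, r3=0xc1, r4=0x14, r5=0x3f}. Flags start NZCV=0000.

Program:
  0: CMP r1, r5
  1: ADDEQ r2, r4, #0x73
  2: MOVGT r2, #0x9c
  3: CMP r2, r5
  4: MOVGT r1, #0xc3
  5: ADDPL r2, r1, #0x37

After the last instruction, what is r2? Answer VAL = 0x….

[0] flags=0011 → (cmp)
[1] flags=0011 EQ?F → skip
[2] flags=0011 GT?F → skip
[3] flags=1000 → (cmp)
[4] flags=1000 GT?F → skip
[5] flags=1000 PL?F → skip

VAL = 0x1f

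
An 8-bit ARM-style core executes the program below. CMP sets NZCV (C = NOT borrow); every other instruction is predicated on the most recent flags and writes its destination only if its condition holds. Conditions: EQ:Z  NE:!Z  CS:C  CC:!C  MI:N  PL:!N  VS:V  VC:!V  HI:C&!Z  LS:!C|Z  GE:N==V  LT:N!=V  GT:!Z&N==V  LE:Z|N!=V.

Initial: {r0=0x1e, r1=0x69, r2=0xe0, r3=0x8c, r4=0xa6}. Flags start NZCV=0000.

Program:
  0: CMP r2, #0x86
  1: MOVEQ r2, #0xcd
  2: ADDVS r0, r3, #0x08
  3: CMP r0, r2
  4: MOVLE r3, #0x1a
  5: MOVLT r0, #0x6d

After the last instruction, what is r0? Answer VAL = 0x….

VAL = 0x1e

0: ✓ CMP  NZCV=0010
1: · MOVEQ
2: · ADDVS
3: ✓ CMP  NZCV=0000
4: · MOVLE
5: · MOVLT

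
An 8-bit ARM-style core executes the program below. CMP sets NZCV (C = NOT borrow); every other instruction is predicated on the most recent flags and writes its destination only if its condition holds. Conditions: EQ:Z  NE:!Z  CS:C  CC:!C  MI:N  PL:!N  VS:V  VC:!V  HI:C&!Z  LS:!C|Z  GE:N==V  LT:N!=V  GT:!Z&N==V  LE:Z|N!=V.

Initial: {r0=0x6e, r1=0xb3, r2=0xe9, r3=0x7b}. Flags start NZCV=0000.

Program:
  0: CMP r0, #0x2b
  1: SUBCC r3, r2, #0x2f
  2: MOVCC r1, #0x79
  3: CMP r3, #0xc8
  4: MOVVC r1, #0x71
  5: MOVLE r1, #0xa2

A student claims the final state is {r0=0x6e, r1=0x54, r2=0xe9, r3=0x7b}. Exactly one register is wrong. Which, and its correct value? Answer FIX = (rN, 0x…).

0: ✓ CMP  NZCV=0010
1: · SUBCC
2: · MOVCC
3: ✓ CMP  NZCV=1001
4: · MOVVC
5: · MOVLE

FIX = (r1, 0xb3)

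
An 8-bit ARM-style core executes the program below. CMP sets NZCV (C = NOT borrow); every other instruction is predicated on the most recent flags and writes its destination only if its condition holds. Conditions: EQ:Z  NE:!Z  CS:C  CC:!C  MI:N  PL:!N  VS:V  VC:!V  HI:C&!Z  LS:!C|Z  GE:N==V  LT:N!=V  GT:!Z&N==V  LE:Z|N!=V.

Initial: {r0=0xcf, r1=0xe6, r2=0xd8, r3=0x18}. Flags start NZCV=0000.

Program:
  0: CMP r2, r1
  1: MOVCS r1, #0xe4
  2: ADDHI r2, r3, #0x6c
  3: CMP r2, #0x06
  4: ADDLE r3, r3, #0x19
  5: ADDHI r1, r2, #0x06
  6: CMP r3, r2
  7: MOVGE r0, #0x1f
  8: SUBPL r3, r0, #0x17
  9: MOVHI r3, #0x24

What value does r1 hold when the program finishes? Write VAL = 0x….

[0] flags=1000 → (cmp)
[1] flags=1000 CS?F → skip
[2] flags=1000 HI?F → skip
[3] flags=1010 → (cmp)
[4] flags=1010 LE?T → r3=0x31
[5] flags=1010 HI?T → r1=0xde
[6] flags=0000 → (cmp)
[7] flags=0000 GE?T → r0=0x1f
[8] flags=0000 PL?T → r3=0x08
[9] flags=0000 HI?F → skip

VAL = 0xde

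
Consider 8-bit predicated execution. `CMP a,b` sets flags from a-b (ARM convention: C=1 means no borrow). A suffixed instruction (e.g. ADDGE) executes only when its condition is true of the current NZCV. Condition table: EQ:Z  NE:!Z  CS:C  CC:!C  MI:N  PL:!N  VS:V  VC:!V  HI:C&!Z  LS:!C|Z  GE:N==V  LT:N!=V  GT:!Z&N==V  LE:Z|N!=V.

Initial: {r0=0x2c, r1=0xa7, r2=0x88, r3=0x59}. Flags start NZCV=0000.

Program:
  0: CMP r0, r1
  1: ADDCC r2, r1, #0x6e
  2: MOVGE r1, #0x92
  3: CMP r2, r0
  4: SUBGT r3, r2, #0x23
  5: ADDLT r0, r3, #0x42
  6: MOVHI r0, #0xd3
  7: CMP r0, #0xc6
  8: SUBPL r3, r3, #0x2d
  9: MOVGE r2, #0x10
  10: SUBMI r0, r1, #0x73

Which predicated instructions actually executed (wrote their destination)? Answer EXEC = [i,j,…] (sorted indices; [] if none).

0: ✓ CMP  NZCV=1001
1: ✓ ADDCC  r2←0x15
2: ✓ MOVGE  r1←0x92
3: ✓ CMP  NZCV=1000
4: · SUBGT
5: ✓ ADDLT  r0←0x9b
6: · MOVHI
7: ✓ CMP  NZCV=1000
8: · SUBPL
9: · MOVGE
10: ✓ SUBMI  r0←0x1f

EXEC = [1,2,5,10]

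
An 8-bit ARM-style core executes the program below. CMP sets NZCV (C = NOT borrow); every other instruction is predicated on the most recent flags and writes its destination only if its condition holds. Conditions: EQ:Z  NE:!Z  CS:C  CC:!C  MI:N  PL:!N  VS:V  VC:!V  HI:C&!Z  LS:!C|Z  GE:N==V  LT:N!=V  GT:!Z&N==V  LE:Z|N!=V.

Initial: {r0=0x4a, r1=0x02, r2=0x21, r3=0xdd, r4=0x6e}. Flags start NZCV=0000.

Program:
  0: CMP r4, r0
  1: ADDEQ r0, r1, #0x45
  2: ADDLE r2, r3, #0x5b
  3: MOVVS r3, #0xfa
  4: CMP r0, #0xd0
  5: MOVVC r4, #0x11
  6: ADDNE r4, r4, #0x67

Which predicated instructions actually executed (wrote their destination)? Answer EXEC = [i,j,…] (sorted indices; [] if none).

EXEC = [5,6]

[0] flags=0010 → (cmp)
[1] flags=0010 EQ?F → skip
[2] flags=0010 LE?F → skip
[3] flags=0010 VS?F → skip
[4] flags=0000 → (cmp)
[5] flags=0000 VC?T → r4=0x11
[6] flags=0000 NE?T → r4=0x78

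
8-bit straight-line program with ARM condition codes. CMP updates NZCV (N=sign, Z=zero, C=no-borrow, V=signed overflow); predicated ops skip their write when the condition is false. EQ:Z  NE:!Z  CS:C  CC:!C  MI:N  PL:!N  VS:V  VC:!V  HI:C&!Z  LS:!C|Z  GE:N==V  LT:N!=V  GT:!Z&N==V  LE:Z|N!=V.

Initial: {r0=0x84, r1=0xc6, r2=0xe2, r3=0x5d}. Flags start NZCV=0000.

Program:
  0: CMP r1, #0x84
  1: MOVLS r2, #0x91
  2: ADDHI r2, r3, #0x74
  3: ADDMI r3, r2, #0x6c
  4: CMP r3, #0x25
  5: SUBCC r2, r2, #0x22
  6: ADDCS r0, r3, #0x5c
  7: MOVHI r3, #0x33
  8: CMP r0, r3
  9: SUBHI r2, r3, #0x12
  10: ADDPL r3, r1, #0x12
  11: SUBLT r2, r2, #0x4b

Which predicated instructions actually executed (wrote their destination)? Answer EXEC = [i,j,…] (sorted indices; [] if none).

EXEC = [2,6,7,9,11]

0: ✓ CMP  NZCV=0010
1: · MOVLS
2: ✓ ADDHI  r2←0xd1
3: · ADDMI
4: ✓ CMP  NZCV=0010
5: · SUBCC
6: ✓ ADDCS  r0←0xb9
7: ✓ MOVHI  r3←0x33
8: ✓ CMP  NZCV=1010
9: ✓ SUBHI  r2←0x21
10: · ADDPL
11: ✓ SUBLT  r2←0xd6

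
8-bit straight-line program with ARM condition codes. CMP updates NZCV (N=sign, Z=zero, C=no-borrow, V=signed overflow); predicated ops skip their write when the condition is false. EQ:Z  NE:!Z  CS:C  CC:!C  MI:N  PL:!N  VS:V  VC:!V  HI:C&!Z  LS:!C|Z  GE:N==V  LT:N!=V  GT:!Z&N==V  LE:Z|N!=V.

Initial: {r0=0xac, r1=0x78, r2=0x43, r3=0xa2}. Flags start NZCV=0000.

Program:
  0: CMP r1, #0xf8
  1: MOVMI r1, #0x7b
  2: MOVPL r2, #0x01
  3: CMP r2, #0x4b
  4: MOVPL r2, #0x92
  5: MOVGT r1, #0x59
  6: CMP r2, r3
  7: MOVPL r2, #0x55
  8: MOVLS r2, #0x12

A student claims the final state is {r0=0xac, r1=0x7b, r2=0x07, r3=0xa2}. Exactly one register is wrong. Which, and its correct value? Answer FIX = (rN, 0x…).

FIX = (r2, 0x12)

0: ✓ CMP  NZCV=1001
1: ✓ MOVMI  r1←0x7b
2: · MOVPL
3: ✓ CMP  NZCV=1000
4: · MOVPL
5: · MOVGT
6: ✓ CMP  NZCV=1001
7: · MOVPL
8: ✓ MOVLS  r2←0x12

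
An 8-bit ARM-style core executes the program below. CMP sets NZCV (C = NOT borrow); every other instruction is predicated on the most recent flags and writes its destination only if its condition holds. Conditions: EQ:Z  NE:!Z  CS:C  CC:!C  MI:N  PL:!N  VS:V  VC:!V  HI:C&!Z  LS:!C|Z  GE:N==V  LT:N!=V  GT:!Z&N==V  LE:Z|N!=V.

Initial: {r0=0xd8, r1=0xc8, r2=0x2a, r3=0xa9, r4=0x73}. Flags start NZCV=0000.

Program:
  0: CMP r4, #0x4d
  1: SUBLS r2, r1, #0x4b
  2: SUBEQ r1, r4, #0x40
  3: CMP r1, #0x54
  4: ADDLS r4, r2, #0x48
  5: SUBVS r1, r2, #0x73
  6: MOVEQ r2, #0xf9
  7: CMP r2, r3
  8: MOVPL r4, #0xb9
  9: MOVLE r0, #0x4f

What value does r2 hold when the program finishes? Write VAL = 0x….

VAL = 0x2a

0: ✓ CMP  NZCV=0010
1: · SUBLS
2: · SUBEQ
3: ✓ CMP  NZCV=0011
4: · ADDLS
5: ✓ SUBVS  r1←0xb7
6: · MOVEQ
7: ✓ CMP  NZCV=1001
8: · MOVPL
9: · MOVLE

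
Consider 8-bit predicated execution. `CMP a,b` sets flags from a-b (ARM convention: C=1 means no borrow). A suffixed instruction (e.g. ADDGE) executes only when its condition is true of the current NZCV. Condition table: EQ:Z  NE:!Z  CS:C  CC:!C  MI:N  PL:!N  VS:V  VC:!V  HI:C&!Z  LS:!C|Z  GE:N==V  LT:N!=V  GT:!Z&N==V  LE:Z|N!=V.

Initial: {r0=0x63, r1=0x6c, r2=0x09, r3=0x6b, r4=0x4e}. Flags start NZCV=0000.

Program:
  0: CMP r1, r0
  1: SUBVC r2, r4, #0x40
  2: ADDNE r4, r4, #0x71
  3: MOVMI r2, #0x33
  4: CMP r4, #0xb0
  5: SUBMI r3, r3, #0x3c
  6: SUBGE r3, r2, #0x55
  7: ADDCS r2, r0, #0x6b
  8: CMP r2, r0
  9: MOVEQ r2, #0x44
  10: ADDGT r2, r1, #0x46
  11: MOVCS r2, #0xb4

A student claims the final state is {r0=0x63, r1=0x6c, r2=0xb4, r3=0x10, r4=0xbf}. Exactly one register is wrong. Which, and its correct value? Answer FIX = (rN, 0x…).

FIX = (r3, 0xb9)

[0] flags=0010 → (cmp)
[1] flags=0010 VC?T → r2=0x0e
[2] flags=0010 NE?T → r4=0xbf
[3] flags=0010 MI?F → skip
[4] flags=0010 → (cmp)
[5] flags=0010 MI?F → skip
[6] flags=0010 GE?T → r3=0xb9
[7] flags=0010 CS?T → r2=0xce
[8] flags=0011 → (cmp)
[9] flags=0011 EQ?F → skip
[10] flags=0011 GT?F → skip
[11] flags=0011 CS?T → r2=0xb4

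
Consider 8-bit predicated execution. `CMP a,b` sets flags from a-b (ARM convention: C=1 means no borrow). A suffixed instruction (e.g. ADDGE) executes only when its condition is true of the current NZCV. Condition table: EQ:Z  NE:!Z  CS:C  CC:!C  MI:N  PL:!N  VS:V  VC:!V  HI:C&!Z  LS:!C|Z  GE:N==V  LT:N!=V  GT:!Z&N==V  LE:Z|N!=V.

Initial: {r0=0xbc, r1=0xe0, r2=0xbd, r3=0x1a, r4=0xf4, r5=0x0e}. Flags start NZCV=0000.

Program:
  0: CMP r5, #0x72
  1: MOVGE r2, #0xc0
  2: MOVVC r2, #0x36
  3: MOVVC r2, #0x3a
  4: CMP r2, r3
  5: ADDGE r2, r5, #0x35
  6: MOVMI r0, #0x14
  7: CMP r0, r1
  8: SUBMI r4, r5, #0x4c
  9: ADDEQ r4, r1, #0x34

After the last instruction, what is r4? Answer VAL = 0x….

VAL = 0xc2

0: ✓ CMP  NZCV=1000
1: · MOVGE
2: ✓ MOVVC  r2←0x36
3: ✓ MOVVC  r2←0x3a
4: ✓ CMP  NZCV=0010
5: ✓ ADDGE  r2←0x43
6: · MOVMI
7: ✓ CMP  NZCV=1000
8: ✓ SUBMI  r4←0xc2
9: · ADDEQ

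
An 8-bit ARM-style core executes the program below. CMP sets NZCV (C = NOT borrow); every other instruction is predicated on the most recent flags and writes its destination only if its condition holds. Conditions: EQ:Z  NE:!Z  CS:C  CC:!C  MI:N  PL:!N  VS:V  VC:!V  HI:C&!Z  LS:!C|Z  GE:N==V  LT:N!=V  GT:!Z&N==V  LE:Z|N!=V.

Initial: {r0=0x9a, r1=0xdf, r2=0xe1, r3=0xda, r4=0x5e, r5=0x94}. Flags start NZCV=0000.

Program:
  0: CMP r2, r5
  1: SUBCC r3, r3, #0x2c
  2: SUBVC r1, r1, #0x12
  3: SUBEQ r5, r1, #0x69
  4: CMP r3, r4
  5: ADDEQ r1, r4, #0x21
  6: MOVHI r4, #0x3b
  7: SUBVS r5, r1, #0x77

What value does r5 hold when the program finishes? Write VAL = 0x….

0: ✓ CMP  NZCV=0010
1: · SUBCC
2: ✓ SUBVC  r1←0xcd
3: · SUBEQ
4: ✓ CMP  NZCV=0011
5: · ADDEQ
6: ✓ MOVHI  r4←0x3b
7: ✓ SUBVS  r5←0x56

VAL = 0x56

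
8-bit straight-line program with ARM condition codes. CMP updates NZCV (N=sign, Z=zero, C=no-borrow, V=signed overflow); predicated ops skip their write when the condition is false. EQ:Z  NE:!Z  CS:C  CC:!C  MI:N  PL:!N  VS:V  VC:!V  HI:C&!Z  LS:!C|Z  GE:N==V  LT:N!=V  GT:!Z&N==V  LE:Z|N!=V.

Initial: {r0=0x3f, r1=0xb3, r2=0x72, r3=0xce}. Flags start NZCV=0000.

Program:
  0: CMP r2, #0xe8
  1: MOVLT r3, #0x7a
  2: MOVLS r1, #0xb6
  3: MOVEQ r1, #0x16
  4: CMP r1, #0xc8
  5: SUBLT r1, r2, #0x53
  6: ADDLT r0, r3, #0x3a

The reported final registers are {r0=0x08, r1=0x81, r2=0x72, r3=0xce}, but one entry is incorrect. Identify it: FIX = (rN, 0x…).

0: ✓ CMP  NZCV=1001
1: · MOVLT
2: ✓ MOVLS  r1←0xb6
3: · MOVEQ
4: ✓ CMP  NZCV=1000
5: ✓ SUBLT  r1←0x1f
6: ✓ ADDLT  r0←0x08

FIX = (r1, 0x1f)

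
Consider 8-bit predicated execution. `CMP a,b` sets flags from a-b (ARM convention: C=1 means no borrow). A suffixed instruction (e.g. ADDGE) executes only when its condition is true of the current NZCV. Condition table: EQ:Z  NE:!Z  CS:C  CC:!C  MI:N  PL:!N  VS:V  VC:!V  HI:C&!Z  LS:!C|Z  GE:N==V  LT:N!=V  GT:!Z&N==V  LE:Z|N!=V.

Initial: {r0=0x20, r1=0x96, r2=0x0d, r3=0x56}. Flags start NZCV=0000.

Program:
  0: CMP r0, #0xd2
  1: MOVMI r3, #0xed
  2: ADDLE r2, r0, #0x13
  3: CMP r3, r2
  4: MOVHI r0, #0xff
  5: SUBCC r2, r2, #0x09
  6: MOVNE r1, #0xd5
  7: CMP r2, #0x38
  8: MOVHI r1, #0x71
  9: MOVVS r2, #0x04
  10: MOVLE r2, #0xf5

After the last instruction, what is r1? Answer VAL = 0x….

VAL = 0xd5

0: ✓ CMP  NZCV=0000
1: · MOVMI
2: · ADDLE
3: ✓ CMP  NZCV=0010
4: ✓ MOVHI  r0←0xff
5: · SUBCC
6: ✓ MOVNE  r1←0xd5
7: ✓ CMP  NZCV=1000
8: · MOVHI
9: · MOVVS
10: ✓ MOVLE  r2←0xf5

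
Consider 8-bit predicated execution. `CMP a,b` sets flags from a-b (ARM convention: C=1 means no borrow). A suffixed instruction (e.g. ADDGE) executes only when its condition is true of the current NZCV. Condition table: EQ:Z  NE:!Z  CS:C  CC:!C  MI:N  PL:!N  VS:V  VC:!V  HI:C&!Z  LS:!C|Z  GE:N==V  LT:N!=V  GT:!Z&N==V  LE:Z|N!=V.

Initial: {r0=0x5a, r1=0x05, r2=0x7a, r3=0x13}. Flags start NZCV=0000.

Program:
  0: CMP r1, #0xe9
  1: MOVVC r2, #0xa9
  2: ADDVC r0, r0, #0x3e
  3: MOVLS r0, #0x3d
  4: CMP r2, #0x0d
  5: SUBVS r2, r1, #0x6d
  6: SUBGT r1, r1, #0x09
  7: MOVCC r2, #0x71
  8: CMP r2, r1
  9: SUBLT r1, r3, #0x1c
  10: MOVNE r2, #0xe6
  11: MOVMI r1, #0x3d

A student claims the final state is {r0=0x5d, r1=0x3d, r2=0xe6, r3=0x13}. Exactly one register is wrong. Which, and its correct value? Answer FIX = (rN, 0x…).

[0] flags=0000 → (cmp)
[1] flags=0000 VC?T → r2=0xa9
[2] flags=0000 VC?T → r0=0x98
[3] flags=0000 LS?T → r0=0x3d
[4] flags=1010 → (cmp)
[5] flags=1010 VS?F → skip
[6] flags=1010 GT?F → skip
[7] flags=1010 CC?F → skip
[8] flags=1010 → (cmp)
[9] flags=1010 LT?T → r1=0xf7
[10] flags=1010 NE?T → r2=0xe6
[11] flags=1010 MI?T → r1=0x3d

FIX = (r0, 0x3d)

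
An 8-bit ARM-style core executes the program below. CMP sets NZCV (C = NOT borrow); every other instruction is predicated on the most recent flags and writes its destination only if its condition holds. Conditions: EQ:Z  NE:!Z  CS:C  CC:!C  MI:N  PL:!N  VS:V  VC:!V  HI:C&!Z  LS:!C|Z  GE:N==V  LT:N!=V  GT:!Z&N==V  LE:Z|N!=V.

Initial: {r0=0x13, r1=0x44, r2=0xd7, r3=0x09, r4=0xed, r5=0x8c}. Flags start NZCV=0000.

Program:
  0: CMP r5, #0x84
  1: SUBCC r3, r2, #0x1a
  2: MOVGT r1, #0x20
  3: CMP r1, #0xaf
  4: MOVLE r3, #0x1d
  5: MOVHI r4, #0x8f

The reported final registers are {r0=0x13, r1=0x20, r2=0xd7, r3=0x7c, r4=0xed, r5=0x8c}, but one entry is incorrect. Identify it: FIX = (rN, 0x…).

FIX = (r3, 0x09)

0: ✓ CMP  NZCV=0010
1: · SUBCC
2: ✓ MOVGT  r1←0x20
3: ✓ CMP  NZCV=0000
4: · MOVLE
5: · MOVHI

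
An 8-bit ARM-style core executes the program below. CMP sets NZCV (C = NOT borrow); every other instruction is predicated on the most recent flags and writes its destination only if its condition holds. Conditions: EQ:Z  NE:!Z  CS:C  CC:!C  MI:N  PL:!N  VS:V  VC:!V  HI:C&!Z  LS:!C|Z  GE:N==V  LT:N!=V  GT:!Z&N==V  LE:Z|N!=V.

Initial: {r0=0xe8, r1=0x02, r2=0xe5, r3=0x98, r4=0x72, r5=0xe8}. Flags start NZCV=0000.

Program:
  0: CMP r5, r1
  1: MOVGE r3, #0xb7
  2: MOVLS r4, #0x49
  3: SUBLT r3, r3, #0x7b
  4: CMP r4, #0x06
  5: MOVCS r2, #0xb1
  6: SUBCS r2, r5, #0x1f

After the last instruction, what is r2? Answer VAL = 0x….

VAL = 0xc9

[0] flags=1010 → (cmp)
[1] flags=1010 GE?F → skip
[2] flags=1010 LS?F → skip
[3] flags=1010 LT?T → r3=0x1d
[4] flags=0010 → (cmp)
[5] flags=0010 CS?T → r2=0xb1
[6] flags=0010 CS?T → r2=0xc9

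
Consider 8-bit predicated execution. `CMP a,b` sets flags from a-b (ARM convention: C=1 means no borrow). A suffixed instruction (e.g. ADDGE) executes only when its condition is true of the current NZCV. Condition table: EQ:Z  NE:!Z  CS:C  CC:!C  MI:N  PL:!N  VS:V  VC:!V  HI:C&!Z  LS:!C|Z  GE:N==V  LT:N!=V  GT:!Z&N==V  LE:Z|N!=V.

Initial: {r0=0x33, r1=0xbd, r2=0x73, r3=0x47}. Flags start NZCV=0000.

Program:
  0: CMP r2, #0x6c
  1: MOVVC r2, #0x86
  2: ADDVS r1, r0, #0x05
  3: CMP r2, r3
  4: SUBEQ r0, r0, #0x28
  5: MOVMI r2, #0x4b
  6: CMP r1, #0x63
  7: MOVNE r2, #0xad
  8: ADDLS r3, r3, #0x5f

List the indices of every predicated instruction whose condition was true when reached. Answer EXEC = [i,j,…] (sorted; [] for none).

EXEC = [1,7]

[0] flags=0010 → (cmp)
[1] flags=0010 VC?T → r2=0x86
[2] flags=0010 VS?F → skip
[3] flags=0011 → (cmp)
[4] flags=0011 EQ?F → skip
[5] flags=0011 MI?F → skip
[6] flags=0011 → (cmp)
[7] flags=0011 NE?T → r2=0xad
[8] flags=0011 LS?F → skip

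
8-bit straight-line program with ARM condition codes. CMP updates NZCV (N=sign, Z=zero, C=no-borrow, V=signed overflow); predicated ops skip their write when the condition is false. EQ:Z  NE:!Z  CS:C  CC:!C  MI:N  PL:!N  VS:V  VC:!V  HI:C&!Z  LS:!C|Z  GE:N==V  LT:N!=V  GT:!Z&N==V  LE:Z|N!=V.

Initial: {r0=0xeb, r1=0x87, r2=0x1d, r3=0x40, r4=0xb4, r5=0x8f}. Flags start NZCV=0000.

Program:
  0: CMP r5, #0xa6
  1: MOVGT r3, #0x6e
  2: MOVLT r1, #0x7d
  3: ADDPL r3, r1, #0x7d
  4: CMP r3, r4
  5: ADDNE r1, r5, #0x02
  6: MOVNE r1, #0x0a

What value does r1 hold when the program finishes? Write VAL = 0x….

[0] flags=1000 → (cmp)
[1] flags=1000 GT?F → skip
[2] flags=1000 LT?T → r1=0x7d
[3] flags=1000 PL?F → skip
[4] flags=1001 → (cmp)
[5] flags=1001 NE?T → r1=0x91
[6] flags=1001 NE?T → r1=0x0a

VAL = 0x0a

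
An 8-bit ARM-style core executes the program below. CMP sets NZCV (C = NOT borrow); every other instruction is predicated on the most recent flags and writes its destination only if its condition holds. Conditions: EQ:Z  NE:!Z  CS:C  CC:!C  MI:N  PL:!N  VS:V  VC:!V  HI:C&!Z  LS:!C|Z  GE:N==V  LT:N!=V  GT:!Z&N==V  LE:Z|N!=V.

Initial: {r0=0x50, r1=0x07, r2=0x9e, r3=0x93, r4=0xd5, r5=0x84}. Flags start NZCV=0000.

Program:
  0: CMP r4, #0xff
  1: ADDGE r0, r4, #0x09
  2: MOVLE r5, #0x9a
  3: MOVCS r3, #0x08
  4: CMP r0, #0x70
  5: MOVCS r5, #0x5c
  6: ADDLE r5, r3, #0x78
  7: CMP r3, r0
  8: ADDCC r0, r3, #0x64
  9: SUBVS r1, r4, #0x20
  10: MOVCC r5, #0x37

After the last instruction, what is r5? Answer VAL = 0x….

0: ✓ CMP  NZCV=1000
1: · ADDGE
2: ✓ MOVLE  r5←0x9a
3: · MOVCS
4: ✓ CMP  NZCV=1000
5: · MOVCS
6: ✓ ADDLE  r5←0x0b
7: ✓ CMP  NZCV=0011
8: · ADDCC
9: ✓ SUBVS  r1←0xb5
10: · MOVCC

VAL = 0x0b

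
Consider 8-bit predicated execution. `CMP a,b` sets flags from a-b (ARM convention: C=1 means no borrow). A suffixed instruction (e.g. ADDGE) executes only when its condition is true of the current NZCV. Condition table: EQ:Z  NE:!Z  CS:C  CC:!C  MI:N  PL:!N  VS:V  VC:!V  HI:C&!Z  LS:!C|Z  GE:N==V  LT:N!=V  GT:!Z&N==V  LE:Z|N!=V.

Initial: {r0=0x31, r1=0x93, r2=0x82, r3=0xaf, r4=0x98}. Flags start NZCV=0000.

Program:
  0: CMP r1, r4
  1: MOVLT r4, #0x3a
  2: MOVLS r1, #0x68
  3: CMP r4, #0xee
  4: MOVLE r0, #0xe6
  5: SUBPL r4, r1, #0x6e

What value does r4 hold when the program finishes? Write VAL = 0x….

VAL = 0xfa

0: ✓ CMP  NZCV=1000
1: ✓ MOVLT  r4←0x3a
2: ✓ MOVLS  r1←0x68
3: ✓ CMP  NZCV=0000
4: · MOVLE
5: ✓ SUBPL  r4←0xfa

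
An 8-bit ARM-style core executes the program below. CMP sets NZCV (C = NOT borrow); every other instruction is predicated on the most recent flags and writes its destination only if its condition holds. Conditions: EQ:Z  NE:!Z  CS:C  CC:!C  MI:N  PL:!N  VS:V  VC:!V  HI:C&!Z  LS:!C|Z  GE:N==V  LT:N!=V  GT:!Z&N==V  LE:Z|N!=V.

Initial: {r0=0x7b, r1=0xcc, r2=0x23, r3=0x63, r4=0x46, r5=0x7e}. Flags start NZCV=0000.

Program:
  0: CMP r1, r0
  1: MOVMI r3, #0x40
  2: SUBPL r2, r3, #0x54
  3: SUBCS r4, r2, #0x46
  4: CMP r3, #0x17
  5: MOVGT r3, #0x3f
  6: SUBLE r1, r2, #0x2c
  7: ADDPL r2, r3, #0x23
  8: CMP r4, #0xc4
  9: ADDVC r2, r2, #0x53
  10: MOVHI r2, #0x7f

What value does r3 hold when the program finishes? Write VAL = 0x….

VAL = 0x3f

0: ✓ CMP  NZCV=0011
1: · MOVMI
2: ✓ SUBPL  r2←0x0f
3: ✓ SUBCS  r4←0xc9
4: ✓ CMP  NZCV=0010
5: ✓ MOVGT  r3←0x3f
6: · SUBLE
7: ✓ ADDPL  r2←0x62
8: ✓ CMP  NZCV=0010
9: ✓ ADDVC  r2←0xb5
10: ✓ MOVHI  r2←0x7f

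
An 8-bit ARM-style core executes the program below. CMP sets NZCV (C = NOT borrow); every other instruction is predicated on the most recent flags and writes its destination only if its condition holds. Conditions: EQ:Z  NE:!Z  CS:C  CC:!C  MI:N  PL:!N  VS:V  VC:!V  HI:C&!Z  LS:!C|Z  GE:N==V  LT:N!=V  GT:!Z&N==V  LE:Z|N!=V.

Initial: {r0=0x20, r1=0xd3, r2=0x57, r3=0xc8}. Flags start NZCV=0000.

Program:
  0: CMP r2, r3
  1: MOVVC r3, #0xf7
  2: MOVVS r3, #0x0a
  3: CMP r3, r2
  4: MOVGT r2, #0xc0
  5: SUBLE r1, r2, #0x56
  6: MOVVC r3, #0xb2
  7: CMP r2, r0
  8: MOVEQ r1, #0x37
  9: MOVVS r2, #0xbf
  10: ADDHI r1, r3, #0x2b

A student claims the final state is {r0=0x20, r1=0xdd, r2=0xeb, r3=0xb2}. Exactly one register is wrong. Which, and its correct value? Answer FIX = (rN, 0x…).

0: ✓ CMP  NZCV=1001
1: · MOVVC
2: ✓ MOVVS  r3←0x0a
3: ✓ CMP  NZCV=1000
4: · MOVGT
5: ✓ SUBLE  r1←0x01
6: ✓ MOVVC  r3←0xb2
7: ✓ CMP  NZCV=0010
8: · MOVEQ
9: · MOVVS
10: ✓ ADDHI  r1←0xdd

FIX = (r2, 0x57)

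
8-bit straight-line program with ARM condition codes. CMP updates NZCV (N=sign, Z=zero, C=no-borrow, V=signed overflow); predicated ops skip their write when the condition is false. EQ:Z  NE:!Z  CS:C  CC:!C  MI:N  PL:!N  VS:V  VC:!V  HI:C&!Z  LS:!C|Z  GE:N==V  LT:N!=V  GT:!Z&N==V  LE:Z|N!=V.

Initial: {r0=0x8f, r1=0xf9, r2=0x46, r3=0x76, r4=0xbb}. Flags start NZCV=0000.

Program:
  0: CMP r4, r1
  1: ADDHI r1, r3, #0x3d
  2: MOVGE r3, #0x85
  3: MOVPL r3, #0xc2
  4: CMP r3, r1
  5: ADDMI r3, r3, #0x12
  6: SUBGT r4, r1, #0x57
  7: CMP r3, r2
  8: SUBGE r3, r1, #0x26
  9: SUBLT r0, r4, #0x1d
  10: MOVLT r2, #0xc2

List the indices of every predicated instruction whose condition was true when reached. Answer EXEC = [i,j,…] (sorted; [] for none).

EXEC = [6,8]

0: ✓ CMP  NZCV=1000
1: · ADDHI
2: · MOVGE
3: · MOVPL
4: ✓ CMP  NZCV=0000
5: · ADDMI
6: ✓ SUBGT  r4←0xa2
7: ✓ CMP  NZCV=0010
8: ✓ SUBGE  r3←0xd3
9: · SUBLT
10: · MOVLT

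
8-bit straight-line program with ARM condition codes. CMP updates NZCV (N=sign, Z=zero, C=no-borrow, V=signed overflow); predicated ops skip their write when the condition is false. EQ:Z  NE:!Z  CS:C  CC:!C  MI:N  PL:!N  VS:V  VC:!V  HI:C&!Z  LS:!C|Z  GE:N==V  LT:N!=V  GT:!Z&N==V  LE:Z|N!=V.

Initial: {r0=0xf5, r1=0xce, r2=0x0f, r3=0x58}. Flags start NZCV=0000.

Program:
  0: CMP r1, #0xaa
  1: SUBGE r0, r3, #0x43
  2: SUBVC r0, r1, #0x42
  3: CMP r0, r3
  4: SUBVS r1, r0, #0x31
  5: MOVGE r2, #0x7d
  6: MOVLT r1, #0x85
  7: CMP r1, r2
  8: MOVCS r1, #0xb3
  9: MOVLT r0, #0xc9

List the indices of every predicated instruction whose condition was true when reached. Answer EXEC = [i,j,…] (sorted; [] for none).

[0] flags=0010 → (cmp)
[1] flags=0010 GE?T → r0=0x15
[2] flags=0010 VC?T → r0=0x8c
[3] flags=0011 → (cmp)
[4] flags=0011 VS?T → r1=0x5b
[5] flags=0011 GE?F → skip
[6] flags=0011 LT?T → r1=0x85
[7] flags=0011 → (cmp)
[8] flags=0011 CS?T → r1=0xb3
[9] flags=0011 LT?T → r0=0xc9

EXEC = [1,2,4,6,8,9]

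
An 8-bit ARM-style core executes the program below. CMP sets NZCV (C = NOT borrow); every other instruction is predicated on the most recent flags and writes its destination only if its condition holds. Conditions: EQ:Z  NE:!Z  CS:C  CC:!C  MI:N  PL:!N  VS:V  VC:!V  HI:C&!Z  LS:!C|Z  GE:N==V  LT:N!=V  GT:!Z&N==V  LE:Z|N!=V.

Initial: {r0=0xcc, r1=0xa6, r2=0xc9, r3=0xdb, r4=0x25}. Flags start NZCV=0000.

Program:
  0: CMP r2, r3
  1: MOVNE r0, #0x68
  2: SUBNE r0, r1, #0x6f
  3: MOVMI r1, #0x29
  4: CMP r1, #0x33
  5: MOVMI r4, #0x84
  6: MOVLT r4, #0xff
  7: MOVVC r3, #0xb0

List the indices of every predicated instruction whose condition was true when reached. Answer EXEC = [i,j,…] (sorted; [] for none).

0: ✓ CMP  NZCV=1000
1: ✓ MOVNE  r0←0x68
2: ✓ SUBNE  r0←0x37
3: ✓ MOVMI  r1←0x29
4: ✓ CMP  NZCV=1000
5: ✓ MOVMI  r4←0x84
6: ✓ MOVLT  r4←0xff
7: ✓ MOVVC  r3←0xb0

EXEC = [1,2,3,5,6,7]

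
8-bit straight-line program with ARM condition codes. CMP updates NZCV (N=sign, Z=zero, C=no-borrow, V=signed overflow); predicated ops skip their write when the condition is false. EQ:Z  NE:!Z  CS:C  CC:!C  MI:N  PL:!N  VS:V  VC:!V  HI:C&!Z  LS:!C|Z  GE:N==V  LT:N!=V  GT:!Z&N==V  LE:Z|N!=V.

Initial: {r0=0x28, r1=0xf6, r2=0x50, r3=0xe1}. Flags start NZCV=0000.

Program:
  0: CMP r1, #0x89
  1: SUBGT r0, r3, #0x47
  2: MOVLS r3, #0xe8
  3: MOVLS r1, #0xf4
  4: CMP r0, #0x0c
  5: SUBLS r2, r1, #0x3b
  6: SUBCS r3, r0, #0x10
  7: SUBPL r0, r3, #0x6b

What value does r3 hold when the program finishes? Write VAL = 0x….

VAL = 0x8a

[0] flags=0010 → (cmp)
[1] flags=0010 GT?T → r0=0x9a
[2] flags=0010 LS?F → skip
[3] flags=0010 LS?F → skip
[4] flags=1010 → (cmp)
[5] flags=1010 LS?F → skip
[6] flags=1010 CS?T → r3=0x8a
[7] flags=1010 PL?F → skip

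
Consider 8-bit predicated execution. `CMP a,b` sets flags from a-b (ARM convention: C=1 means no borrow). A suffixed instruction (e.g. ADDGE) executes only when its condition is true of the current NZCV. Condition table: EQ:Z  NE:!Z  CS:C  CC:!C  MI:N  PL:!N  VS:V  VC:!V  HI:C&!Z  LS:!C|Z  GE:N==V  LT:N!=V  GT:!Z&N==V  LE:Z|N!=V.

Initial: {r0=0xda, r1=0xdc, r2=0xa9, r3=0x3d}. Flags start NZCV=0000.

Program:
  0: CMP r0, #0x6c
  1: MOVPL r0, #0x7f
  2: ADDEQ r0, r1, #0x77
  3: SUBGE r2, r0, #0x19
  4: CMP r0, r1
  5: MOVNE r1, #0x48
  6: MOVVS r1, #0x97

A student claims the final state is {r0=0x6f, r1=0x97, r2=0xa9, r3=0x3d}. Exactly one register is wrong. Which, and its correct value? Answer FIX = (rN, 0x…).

0: ✓ CMP  NZCV=0011
1: ✓ MOVPL  r0←0x7f
2: · ADDEQ
3: · SUBGE
4: ✓ CMP  NZCV=1001
5: ✓ MOVNE  r1←0x48
6: ✓ MOVVS  r1←0x97

FIX = (r0, 0x7f)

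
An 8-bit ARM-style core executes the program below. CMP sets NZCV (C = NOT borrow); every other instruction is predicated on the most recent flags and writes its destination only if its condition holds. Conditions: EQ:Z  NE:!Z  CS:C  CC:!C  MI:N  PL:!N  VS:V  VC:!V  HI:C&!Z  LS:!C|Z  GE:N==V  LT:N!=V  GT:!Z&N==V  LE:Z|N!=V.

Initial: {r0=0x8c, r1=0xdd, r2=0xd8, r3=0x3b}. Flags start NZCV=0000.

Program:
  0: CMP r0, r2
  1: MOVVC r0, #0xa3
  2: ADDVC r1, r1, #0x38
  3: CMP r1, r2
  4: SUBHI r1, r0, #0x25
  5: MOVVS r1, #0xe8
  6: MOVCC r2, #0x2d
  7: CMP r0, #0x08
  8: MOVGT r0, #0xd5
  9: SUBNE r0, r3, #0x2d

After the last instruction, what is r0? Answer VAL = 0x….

VAL = 0x0e

[0] flags=1000 → (cmp)
[1] flags=1000 VC?T → r0=0xa3
[2] flags=1000 VC?T → r1=0x15
[3] flags=0000 → (cmp)
[4] flags=0000 HI?F → skip
[5] flags=0000 VS?F → skip
[6] flags=0000 CC?T → r2=0x2d
[7] flags=1010 → (cmp)
[8] flags=1010 GT?F → skip
[9] flags=1010 NE?T → r0=0x0e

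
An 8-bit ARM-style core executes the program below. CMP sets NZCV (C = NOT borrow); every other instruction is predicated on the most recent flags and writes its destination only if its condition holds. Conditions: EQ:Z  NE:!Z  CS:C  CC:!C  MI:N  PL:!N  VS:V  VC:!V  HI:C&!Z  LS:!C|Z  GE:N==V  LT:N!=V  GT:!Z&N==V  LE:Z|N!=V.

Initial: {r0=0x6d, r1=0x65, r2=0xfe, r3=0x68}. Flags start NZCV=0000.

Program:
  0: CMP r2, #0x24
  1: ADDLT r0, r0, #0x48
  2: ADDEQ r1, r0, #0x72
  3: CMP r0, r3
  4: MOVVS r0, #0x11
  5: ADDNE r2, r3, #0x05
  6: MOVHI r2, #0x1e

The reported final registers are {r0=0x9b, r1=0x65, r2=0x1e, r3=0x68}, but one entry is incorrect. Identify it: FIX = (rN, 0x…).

FIX = (r0, 0x11)

[0] flags=1010 → (cmp)
[1] flags=1010 LT?T → r0=0xb5
[2] flags=1010 EQ?F → skip
[3] flags=0011 → (cmp)
[4] flags=0011 VS?T → r0=0x11
[5] flags=0011 NE?T → r2=0x6d
[6] flags=0011 HI?T → r2=0x1e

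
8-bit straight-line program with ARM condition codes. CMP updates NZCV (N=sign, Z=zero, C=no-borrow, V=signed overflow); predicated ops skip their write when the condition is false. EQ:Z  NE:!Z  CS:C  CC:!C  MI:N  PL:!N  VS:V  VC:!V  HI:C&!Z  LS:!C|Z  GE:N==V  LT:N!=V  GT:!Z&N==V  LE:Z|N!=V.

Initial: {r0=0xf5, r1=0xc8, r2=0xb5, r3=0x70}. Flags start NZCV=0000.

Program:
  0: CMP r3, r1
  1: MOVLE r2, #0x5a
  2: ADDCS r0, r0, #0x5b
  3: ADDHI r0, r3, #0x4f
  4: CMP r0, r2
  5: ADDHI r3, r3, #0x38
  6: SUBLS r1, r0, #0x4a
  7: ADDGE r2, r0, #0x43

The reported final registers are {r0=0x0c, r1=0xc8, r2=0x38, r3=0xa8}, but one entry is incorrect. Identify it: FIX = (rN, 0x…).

[0] flags=1001 → (cmp)
[1] flags=1001 LE?F → skip
[2] flags=1001 CS?F → skip
[3] flags=1001 HI?F → skip
[4] flags=0010 → (cmp)
[5] flags=0010 HI?T → r3=0xa8
[6] flags=0010 LS?F → skip
[7] flags=0010 GE?T → r2=0x38

FIX = (r0, 0xf5)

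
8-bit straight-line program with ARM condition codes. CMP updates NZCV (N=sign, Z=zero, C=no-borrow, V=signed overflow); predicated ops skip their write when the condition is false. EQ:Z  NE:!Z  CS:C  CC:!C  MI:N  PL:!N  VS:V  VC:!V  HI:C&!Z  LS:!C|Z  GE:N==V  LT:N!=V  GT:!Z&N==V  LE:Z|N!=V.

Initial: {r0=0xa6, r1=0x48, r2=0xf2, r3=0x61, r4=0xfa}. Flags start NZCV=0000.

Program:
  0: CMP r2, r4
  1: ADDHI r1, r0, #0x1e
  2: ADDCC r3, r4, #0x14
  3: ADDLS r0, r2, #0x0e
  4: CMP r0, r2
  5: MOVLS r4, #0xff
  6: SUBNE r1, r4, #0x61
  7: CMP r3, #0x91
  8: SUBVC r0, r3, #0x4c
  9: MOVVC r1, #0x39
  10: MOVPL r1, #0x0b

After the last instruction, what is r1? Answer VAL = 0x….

VAL = 0x0b

0: ✓ CMP  NZCV=1000
1: · ADDHI
2: ✓ ADDCC  r3←0x0e
3: ✓ ADDLS  r0←0x00
4: ✓ CMP  NZCV=0000
5: ✓ MOVLS  r4←0xff
6: ✓ SUBNE  r1←0x9e
7: ✓ CMP  NZCV=0000
8: ✓ SUBVC  r0←0xc2
9: ✓ MOVVC  r1←0x39
10: ✓ MOVPL  r1←0x0b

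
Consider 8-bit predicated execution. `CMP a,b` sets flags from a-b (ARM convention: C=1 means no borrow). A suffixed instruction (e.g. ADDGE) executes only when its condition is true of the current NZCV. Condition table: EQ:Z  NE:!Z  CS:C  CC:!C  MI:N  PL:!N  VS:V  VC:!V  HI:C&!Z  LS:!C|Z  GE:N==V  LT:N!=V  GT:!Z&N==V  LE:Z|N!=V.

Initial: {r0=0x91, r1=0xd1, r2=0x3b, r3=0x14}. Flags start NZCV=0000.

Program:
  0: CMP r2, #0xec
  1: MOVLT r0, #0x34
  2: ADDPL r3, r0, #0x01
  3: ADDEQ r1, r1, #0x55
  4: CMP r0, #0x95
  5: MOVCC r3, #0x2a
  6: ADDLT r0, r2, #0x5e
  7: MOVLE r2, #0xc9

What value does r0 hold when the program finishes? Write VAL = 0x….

0: ✓ CMP  NZCV=0000
1: · MOVLT
2: ✓ ADDPL  r3←0x92
3: · ADDEQ
4: ✓ CMP  NZCV=1000
5: ✓ MOVCC  r3←0x2a
6: ✓ ADDLT  r0←0x99
7: ✓ MOVLE  r2←0xc9

VAL = 0x99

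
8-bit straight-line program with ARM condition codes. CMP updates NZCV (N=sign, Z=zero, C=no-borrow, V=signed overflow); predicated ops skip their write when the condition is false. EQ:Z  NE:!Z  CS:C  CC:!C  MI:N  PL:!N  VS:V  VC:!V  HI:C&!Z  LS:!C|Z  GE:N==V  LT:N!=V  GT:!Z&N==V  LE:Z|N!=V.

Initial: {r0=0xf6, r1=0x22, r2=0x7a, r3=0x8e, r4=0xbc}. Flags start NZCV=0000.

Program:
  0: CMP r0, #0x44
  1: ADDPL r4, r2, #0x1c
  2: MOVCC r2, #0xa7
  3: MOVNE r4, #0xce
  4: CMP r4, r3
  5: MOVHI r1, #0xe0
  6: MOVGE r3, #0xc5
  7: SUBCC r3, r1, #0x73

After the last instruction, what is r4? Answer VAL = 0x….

VAL = 0xce

[0] flags=1010 → (cmp)
[1] flags=1010 PL?F → skip
[2] flags=1010 CC?F → skip
[3] flags=1010 NE?T → r4=0xce
[4] flags=0010 → (cmp)
[5] flags=0010 HI?T → r1=0xe0
[6] flags=0010 GE?T → r3=0xc5
[7] flags=0010 CC?F → skip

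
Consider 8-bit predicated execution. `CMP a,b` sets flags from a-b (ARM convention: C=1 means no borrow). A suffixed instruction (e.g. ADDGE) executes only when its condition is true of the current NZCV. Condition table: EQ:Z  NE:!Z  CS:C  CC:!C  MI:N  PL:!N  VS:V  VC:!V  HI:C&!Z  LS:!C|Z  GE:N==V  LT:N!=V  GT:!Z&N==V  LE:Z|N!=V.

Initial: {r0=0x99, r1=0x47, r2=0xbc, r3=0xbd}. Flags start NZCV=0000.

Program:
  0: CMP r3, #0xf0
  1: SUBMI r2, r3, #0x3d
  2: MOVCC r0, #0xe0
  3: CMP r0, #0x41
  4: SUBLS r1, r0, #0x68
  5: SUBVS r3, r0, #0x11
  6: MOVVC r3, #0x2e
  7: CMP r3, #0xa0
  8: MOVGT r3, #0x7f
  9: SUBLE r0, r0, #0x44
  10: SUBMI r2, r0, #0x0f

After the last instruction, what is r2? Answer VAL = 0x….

VAL = 0xd1

[0] flags=1000 → (cmp)
[1] flags=1000 MI?T → r2=0x80
[2] flags=1000 CC?T → r0=0xe0
[3] flags=1010 → (cmp)
[4] flags=1010 LS?F → skip
[5] flags=1010 VS?F → skip
[6] flags=1010 VC?T → r3=0x2e
[7] flags=1001 → (cmp)
[8] flags=1001 GT?T → r3=0x7f
[9] flags=1001 LE?F → skip
[10] flags=1001 MI?T → r2=0xd1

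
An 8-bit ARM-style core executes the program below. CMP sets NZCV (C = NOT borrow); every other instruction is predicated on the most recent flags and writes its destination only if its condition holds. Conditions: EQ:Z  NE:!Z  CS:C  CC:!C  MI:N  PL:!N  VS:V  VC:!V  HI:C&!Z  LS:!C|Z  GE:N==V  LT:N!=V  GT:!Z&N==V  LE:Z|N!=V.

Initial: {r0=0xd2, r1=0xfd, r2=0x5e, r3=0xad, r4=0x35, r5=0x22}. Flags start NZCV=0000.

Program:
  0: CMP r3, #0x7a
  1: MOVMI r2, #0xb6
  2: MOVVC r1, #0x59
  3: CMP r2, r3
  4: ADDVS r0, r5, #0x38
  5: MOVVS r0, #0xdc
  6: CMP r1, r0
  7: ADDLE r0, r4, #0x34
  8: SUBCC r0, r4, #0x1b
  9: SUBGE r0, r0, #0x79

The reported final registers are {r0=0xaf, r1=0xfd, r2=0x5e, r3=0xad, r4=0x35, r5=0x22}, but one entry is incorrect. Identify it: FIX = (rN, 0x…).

0: ✓ CMP  NZCV=0011
1: · MOVMI
2: · MOVVC
3: ✓ CMP  NZCV=1001
4: ✓ ADDVS  r0←0x5a
5: ✓ MOVVS  r0←0xdc
6: ✓ CMP  NZCV=0010
7: · ADDLE
8: · SUBCC
9: ✓ SUBGE  r0←0x63

FIX = (r0, 0x63)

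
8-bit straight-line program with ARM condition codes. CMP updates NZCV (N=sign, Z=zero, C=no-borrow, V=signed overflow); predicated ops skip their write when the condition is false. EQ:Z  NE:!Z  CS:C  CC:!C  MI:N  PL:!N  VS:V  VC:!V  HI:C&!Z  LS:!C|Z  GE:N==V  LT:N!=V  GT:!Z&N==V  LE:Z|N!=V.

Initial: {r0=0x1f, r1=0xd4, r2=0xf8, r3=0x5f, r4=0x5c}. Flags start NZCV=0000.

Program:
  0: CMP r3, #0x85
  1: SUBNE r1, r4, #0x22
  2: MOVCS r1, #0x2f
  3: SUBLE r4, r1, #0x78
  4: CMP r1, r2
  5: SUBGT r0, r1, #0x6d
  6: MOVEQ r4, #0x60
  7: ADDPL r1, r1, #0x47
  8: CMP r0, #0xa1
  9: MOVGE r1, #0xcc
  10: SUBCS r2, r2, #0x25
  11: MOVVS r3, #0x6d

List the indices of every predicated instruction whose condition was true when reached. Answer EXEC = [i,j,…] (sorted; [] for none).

[0] flags=1001 → (cmp)
[1] flags=1001 NE?T → r1=0x3a
[2] flags=1001 CS?F → skip
[3] flags=1001 LE?F → skip
[4] flags=0000 → (cmp)
[5] flags=0000 GT?T → r0=0xcd
[6] flags=0000 EQ?F → skip
[7] flags=0000 PL?T → r1=0x81
[8] flags=0010 → (cmp)
[9] flags=0010 GE?T → r1=0xcc
[10] flags=0010 CS?T → r2=0xd3
[11] flags=0010 VS?F → skip

EXEC = [1,5,7,9,10]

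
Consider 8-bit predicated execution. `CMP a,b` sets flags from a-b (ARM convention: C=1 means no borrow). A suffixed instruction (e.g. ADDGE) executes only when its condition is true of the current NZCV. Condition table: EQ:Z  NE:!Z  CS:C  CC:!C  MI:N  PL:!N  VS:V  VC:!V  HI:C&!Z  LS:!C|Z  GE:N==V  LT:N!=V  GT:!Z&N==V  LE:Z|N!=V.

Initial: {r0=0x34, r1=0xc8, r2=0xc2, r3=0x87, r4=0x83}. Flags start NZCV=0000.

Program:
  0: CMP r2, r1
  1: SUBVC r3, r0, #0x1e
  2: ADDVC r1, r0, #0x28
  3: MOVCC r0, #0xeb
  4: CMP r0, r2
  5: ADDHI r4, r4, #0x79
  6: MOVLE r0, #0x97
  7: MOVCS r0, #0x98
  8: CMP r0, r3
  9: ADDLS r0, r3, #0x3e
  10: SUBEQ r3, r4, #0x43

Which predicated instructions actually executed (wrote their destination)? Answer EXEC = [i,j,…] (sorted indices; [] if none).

0: ✓ CMP  NZCV=1000
1: ✓ SUBVC  r3←0x16
2: ✓ ADDVC  r1←0x5c
3: ✓ MOVCC  r0←0xeb
4: ✓ CMP  NZCV=0010
5: ✓ ADDHI  r4←0xfc
6: · MOVLE
7: ✓ MOVCS  r0←0x98
8: ✓ CMP  NZCV=1010
9: · ADDLS
10: · SUBEQ

EXEC = [1,2,3,5,7]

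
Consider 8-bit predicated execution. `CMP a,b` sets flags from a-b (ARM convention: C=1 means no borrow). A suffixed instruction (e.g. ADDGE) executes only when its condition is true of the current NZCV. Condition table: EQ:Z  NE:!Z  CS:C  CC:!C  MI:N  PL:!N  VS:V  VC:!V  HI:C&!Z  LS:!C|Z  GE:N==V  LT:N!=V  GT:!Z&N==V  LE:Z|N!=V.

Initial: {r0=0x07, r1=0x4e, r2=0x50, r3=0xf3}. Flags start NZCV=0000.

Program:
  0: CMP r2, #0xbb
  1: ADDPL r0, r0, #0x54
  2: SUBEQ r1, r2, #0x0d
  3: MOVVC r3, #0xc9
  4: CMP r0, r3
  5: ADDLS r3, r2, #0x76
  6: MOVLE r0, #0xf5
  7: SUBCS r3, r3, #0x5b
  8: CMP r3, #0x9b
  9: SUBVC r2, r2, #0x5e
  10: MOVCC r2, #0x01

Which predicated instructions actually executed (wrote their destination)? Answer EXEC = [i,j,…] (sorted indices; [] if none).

[0] flags=1001 → (cmp)
[1] flags=1001 PL?F → skip
[2] flags=1001 EQ?F → skip
[3] flags=1001 VC?F → skip
[4] flags=0000 → (cmp)
[5] flags=0000 LS?T → r3=0xc6
[6] flags=0000 LE?F → skip
[7] flags=0000 CS?F → skip
[8] flags=0010 → (cmp)
[9] flags=0010 VC?T → r2=0xf2
[10] flags=0010 CC?F → skip

EXEC = [5,9]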